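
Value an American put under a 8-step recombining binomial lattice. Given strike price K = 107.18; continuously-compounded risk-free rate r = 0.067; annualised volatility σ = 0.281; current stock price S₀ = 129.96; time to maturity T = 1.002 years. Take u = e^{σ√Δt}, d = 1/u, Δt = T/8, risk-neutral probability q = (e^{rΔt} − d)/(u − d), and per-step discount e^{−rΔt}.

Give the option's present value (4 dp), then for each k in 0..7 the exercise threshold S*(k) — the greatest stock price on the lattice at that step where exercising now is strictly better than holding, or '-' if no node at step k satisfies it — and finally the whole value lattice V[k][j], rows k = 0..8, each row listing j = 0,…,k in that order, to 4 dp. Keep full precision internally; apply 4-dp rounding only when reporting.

price = 3.1348
boundary = - - - - 87.3074 79.0427 87.3074 96.4364
tree:
3.1348
5.2049 1.2555
8.4225 2.2891 0.3120
13.2008 4.1037 0.6343 0.0166
19.8726 7.1943 1.2885 0.0346 0.0000
28.1373 12.2304 2.6151 0.0723 0.0000 0.0000
35.6197 19.8726 5.3030 0.1512 0.0000 0.0000 0.0000
42.3938 28.1373 10.7436 0.3159 0.0000 0.0000 0.0000 0.0000
48.5267 35.6197 19.8726 0.6602 0.0000 0.0000 0.0000 0.0000 0.0000

Δt=0.12525, u=1.10456, d=0.90534, q=0.51746, disc=e^(-rΔt)=0.99164
k=8 terminal: V=max(K-S,0) → 48.5267 35.6197 19.8726 0.6602 0.0000 0.0000 0.0000 0.0000 0.0000
k=7: j=0 S=64.7862 intr=42.3938 cont=41.4982 V=42.3938[EX]; j=1 S=79.0427 intr=28.1373 cont=27.2417 V=28.1373[EX]; j=2 S=96.4364 intr=10.7436 cont=9.8480 V=10.7436[EX]; j=3 S=117.6576 intr=0.0000 cont=0.3159 V=0.3159[hold]; j=4 S=143.5487 intr=0.0000 cont=0.0000 V=0.0000[hold]; j=5 S=175.1373 intr=0.0000 cont=0.0000 V=0.0000[hold]; j=6 S=213.6770 intr=0.0000 cont=0.0000 V=0.0000[hold]; j=7 S=260.6977 intr=0.0000 cont=0.0000 V=0.0000[hold]  S*(7)=96.4364
k=6: j=0 S=71.5603 intr=35.6197 cont=34.7241 V=35.6197[EX]; j=1 S=87.3074 intr=19.8726 cont=18.9769 V=19.8726[EX]; j=2 S=106.5198 intr=0.6602 cont=5.3030 V=5.3030[hold]; j=3 S=129.9600 intr=0.0000 cont=0.1512 V=0.1512[hold]; j=4 S=158.5583 intr=0.0000 cont=0.0000 V=0.0000[hold]; j=5 S=193.4498 intr=0.0000 cont=0.0000 V=0.0000[hold]; j=6 S=236.0193 intr=0.0000 cont=0.0000 V=0.0000[hold]  S*(6)=87.3074
k=5: j=0 S=79.0427 intr=28.1373 cont=27.2417 V=28.1373[EX]; j=1 S=96.4364 intr=10.7436 cont=12.2304 V=12.2304[hold]; j=2 S=117.6576 intr=0.0000 cont=2.6151 V=2.6151[hold]; j=3 S=143.5487 intr=0.0000 cont=0.0723 V=0.0723[hold]; j=4 S=175.1373 intr=0.0000 cont=0.0000 V=0.0000[hold]; j=5 S=213.6770 intr=0.0000 cont=0.0000 V=0.0000[hold]  S*(5)=79.0427
k=4: j=0 S=87.3074 intr=19.8726 cont=19.7398 V=19.8726[EX]; j=1 S=106.5198 intr=0.6602 cont=7.1943 V=7.1943[hold]; j=2 S=129.9600 intr=0.0000 cont=1.2885 V=1.2885[hold]; j=3 S=158.5583 intr=0.0000 cont=0.0346 V=0.0346[hold]; j=4 S=193.4498 intr=0.0000 cont=0.0000 V=0.0000[hold]  S*(4)=87.3074
k=3: j=0 S=96.4364 intr=10.7436 cont=13.2008 V=13.2008[hold]; j=1 S=117.6576 intr=0.0000 cont=4.1037 V=4.1037[hold]; j=2 S=143.5487 intr=0.0000 cont=0.6343 V=0.6343[hold]; j=3 S=175.1373 intr=0.0000 cont=0.0166 V=0.0166[hold]  S*(3)=-
k=2: j=0 S=106.5198 intr=0.6602 cont=8.4225 V=8.4225[hold]; j=1 S=129.9600 intr=0.0000 cont=2.2891 V=2.2891[hold]; j=2 S=158.5583 intr=0.0000 cont=0.3120 V=0.3120[hold]  S*(2)=-
k=1: j=0 S=117.6576 intr=0.0000 cont=5.2049 V=5.2049[hold]; j=1 S=143.5487 intr=0.0000 cont=1.2555 V=1.2555[hold]  S*(1)=-
k=0: j=0 S=129.9600 intr=0.0000 cont=3.1348 V=3.1348[hold]  S*(0)=-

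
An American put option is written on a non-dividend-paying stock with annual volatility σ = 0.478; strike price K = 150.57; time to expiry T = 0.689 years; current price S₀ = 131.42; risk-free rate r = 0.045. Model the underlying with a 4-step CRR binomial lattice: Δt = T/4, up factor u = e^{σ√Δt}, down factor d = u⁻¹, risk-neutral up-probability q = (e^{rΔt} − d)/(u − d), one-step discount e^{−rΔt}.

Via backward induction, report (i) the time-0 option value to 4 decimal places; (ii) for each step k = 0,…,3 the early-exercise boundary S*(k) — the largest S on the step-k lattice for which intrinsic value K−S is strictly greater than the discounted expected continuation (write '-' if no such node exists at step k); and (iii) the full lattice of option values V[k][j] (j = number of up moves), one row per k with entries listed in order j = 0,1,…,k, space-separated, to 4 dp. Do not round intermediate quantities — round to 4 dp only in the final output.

price = 31.6938
boundary = - - 88.3786 107.7716
tree:
31.6938
45.3918 16.7748
62.1914 27.2029 5.2955
78.0948 42.7984 10.0702 0.0000
91.1363 62.1914 19.1500 0.0000 0.0000

Δt=0.17225, u=1.21943, d=0.82005, q=0.47005, disc=e^(-rΔt)=0.99228
k=4 terminal: V=max(K-S,0) → 91.1363 62.1914 19.1500 0.0000 0.0000
k=3: j=0 S=72.4752 intr=78.0948 cont=76.9322 V=78.0948[EX]; j=1 S=107.7716 intr=42.7984 cont=41.6358 V=42.7984[EX]; j=2 S=160.2576 intr=0.0000 cont=10.0702 V=10.0702[hold]; j=3 S=238.3050 intr=0.0000 cont=0.0000 V=0.0000[hold]  S*(3)=107.7716
k=2: j=0 S=88.3786 intr=62.1914 cont=61.0288 V=62.1914[EX]; j=1 S=131.4200 intr=19.1500 cont=27.2029 V=27.2029[hold]; j=2 S=195.4231 intr=0.0000 cont=5.2955 V=5.2955[hold]  S*(2)=88.3786
k=1: j=0 S=107.7716 intr=42.7984 cont=45.3918 V=45.3918[hold]; j=1 S=160.2576 intr=0.0000 cont=16.7748 V=16.7748[hold]  S*(1)=-
k=0: j=0 S=131.4200 intr=19.1500 cont=31.6938 V=31.6938[hold]  S*(0)=-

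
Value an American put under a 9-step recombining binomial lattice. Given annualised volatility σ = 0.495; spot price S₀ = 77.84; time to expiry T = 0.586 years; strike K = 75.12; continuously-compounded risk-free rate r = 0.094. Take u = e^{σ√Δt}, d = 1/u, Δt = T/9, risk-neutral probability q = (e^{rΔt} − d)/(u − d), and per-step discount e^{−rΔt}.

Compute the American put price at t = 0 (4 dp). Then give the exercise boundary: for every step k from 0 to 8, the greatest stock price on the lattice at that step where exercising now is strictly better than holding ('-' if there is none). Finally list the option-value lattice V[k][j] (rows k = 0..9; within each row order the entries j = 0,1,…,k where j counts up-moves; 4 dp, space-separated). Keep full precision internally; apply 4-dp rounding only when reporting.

price = 8.7652
boundary = - - - - 46.9659 53.2890 46.9659 53.2890 60.4634
tree:
8.7652
12.2801 5.2555
16.7266 7.8549 2.6445
22.0773 11.4257 4.2762 0.9975
28.1541 16.0956 6.7599 1.7721 0.2123
33.7270 21.8310 10.3908 3.1057 0.4211 0.0000
38.6385 28.1541 15.4139 5.3484 0.8352 0.0000 0.0000
42.9673 33.7270 21.8310 8.9988 1.6566 0.0000 0.0000 0.0000
46.7825 38.6385 28.1541 14.6566 3.2855 0.0000 0.0000 0.0000 0.0000
50.1449 42.9673 33.7270 21.8310 6.5163 0.0000 0.0000 0.0000 0.0000 0.0000

params: Δt=0.06511 u=1.13463 d=0.88134 q=0.49270 e^(-rΔt)=0.99390
t_9 payoffs: 50.1449 42.9673 33.7270 21.8310 6.5163 0.0000 0.0000 0.0000 0.0000 0.0000
t_8: node(8,0) S=28.3375 payoff=46.7825 vs cont=46.3241 → 46.7825 [stop]  node(8,1) S=36.4815 payoff=38.6385 vs cont=38.1802 → 38.6385 [stop]  node(8,2) S=46.9659 payoff=28.1541 vs cont=27.6958 → 28.1541 [stop]  node(8,3) S=60.4634 payoff=14.6566 vs cont=14.1982 → 14.6566 [stop]  node(8,4) S=77.8400 payoff=0.0000 vs cont=3.2855 → 3.2855 [wait]  node(8,5) S=100.2105 payoff=0.0000 vs cont=0.0000 → 0.0000 [wait]  node(8,6) S=129.0100 payoff=0.0000 vs cont=0.0000 → 0.0000 [wait]  node(8,7) S=166.0862 payoff=0.0000 vs cont=0.0000 → 0.0000 [wait]  node(8,8) S=213.8177 payoff=0.0000 vs cont=0.0000 → 0.0000 [wait]  ⇒ S*(8)=60.4634
t_7: node(7,0) S=32.1527 payoff=42.9673 vs cont=42.5090 → 42.9673 [stop]  node(7,1) S=41.3930 payoff=33.7270 vs cont=33.2686 → 33.7270 [stop]  node(7,2) S=53.2890 payoff=21.8310 vs cont=21.3726 → 21.8310 [stop]  node(7,3) S=68.6037 payoff=6.5163 vs cont=8.9988 → 8.9988 [wait]  node(7,4) S=88.3198 payoff=0.0000 vs cont=1.6566 → 1.6566 [wait]  node(7,5) S=113.7020 payoff=0.0000 vs cont=0.0000 → 0.0000 [wait]  node(7,6) S=146.3789 payoff=0.0000 vs cont=0.0000 → 0.0000 [wait]  node(7,7) S=188.4467 payoff=0.0000 vs cont=0.0000 → 0.0000 [wait]  ⇒ S*(7)=53.2890
t_6: node(6,0) S=36.4815 payoff=38.6385 vs cont=38.1802 → 38.6385 [stop]  node(6,1) S=46.9659 payoff=28.1541 vs cont=27.6958 → 28.1541 [stop]  node(6,2) S=60.4634 payoff=14.6566 vs cont=15.4139 → 15.4139 [wait]  node(6,3) S=77.8400 payoff=0.0000 vs cont=5.3484 → 5.3484 [wait]  node(6,4) S=100.2105 payoff=0.0000 vs cont=0.8352 → 0.8352 [wait]  node(6,5) S=129.0100 payoff=0.0000 vs cont=0.0000 → 0.0000 [wait]  node(6,6) S=166.0862 payoff=0.0000 vs cont=0.0000 → 0.0000 [wait]  ⇒ S*(6)=46.9659
t_5: node(5,0) S=41.3930 payoff=33.7270 vs cont=33.2686 → 33.7270 [stop]  node(5,1) S=53.2890 payoff=21.8310 vs cont=21.7435 → 21.8310 [stop]  node(5,2) S=68.6037 payoff=6.5163 vs cont=10.3908 → 10.3908 [wait]  node(5,3) S=88.3198 payoff=0.0000 vs cont=3.1057 → 3.1057 [wait]  node(5,4) S=113.7020 payoff=0.0000 vs cont=0.4211 → 0.4211 [wait]  node(5,5) S=146.3789 payoff=0.0000 vs cont=0.0000 → 0.0000 [wait]  ⇒ S*(5)=53.2890
t_4: node(4,0) S=46.9659 payoff=28.1541 vs cont=27.6958 → 28.1541 [stop]  node(4,1) S=60.4634 payoff=14.6566 vs cont=16.0956 → 16.0956 [wait]  node(4,2) S=77.8400 payoff=0.0000 vs cont=6.7599 → 6.7599 [wait]  node(4,3) S=100.2105 payoff=0.0000 vs cont=1.7721 → 1.7721 [wait]  node(4,4) S=129.0100 payoff=0.0000 vs cont=0.2123 → 0.2123 [wait]  ⇒ S*(4)=46.9659
t_3: node(3,0) S=53.2890 payoff=21.8310 vs cont=22.0773 → 22.0773 [wait]  node(3,1) S=68.6037 payoff=6.5163 vs cont=11.4257 → 11.4257 [wait]  node(3,2) S=88.3198 payoff=0.0000 vs cont=4.2762 → 4.2762 [wait]  node(3,3) S=113.7020 payoff=0.0000 vs cont=0.9975 → 0.9975 [wait]  ⇒ S*(3)=-
t_2: node(2,0) S=60.4634 payoff=14.6566 vs cont=16.7266 → 16.7266 [wait]  node(2,1) S=77.8400 payoff=0.0000 vs cont=7.8549 → 7.8549 [wait]  node(2,2) S=100.2105 payoff=0.0000 vs cont=2.6445 → 2.6445 [wait]  ⇒ S*(2)=-
t_1: node(1,0) S=68.6037 payoff=6.5163 vs cont=12.2801 → 12.2801 [wait]  node(1,1) S=88.3198 payoff=0.0000 vs cont=5.2555 → 5.2555 [wait]  ⇒ S*(1)=-
t_0: node(0,0) S=77.8400 payoff=0.0000 vs cont=8.7652 → 8.7652 [wait]  ⇒ S*(0)=-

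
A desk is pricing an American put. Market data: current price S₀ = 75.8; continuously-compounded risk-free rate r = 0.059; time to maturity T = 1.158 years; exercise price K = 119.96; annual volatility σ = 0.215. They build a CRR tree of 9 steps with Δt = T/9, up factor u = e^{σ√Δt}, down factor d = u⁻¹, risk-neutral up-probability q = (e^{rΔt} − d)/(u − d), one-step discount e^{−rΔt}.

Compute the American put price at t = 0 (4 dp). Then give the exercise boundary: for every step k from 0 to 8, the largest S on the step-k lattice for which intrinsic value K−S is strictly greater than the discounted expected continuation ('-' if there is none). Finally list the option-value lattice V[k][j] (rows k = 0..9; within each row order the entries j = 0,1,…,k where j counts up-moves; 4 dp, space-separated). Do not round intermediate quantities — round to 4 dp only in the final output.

price = 44.1600
boundary = 75.8000 81.8771 88.4414 95.5319 88.4414 95.5319 103.1910 95.5319 103.1910
tree:
44.1600
49.7860 38.0829
54.9945 44.1600 31.5186
59.8163 49.7860 38.0829 24.4281
64.2803 54.9945 44.1600 31.5186 17.0539
68.4130 59.8163 49.7860 38.0829 24.4281 10.7619
72.2389 64.2803 54.9945 44.1600 31.5186 16.7690 5.5913
75.7809 68.4130 59.8163 49.7860 38.0829 24.4281 9.9048 1.8478
79.0599 72.2389 64.2803 54.9945 44.1600 31.5186 16.7690 3.9622 0.0000
82.0956 75.7809 68.4130 59.8163 49.7860 38.0829 24.4281 8.4959 0.0000 0.0000

params: Δt=0.12867 u=1.08017 d=0.92578 q=0.53008 e^(-rΔt)=0.99244
t_9 payoffs: 82.0956 75.7809 68.4130 59.8163 49.7860 38.0829 24.4281 8.4959 0.0000 0.0000
t_8: node(8,0) S=40.9001 payoff=79.0599 vs cont=78.1527 → 79.0599 [stop]  node(8,1) S=47.7211 payoff=72.2389 vs cont=71.3317 → 72.2389 [stop]  node(8,2) S=55.6797 payoff=64.2803 vs cont=63.3731 → 64.2803 [stop]  node(8,3) S=64.9655 payoff=54.9945 vs cont=54.0873 → 54.9945 [stop]  node(8,4) S=75.8000 payoff=44.1600 vs cont=43.2528 → 44.1600 [stop]  node(8,5) S=88.4414 payoff=31.5186 vs cont=30.6114 → 31.5186 [stop]  node(8,6) S=103.1910 payoff=16.7690 vs cont=15.8618 → 16.7690 [stop]  node(8,7) S=120.4004 payoff=0.0000 vs cont=3.9622 → 3.9622 [wait]  node(8,8) S=140.4799 payoff=0.0000 vs cont=0.0000 → 0.0000 [wait]  ⇒ S*(8)=103.1910
t_7: node(7,0) S=44.1791 payoff=75.7809 vs cont=74.8737 → 75.7809 [stop]  node(7,1) S=51.5470 payoff=68.4130 vs cont=67.5058 → 68.4130 [stop]  node(7,2) S=60.1437 payoff=59.8163 vs cont=58.9091 → 59.8163 [stop]  node(7,3) S=70.1740 payoff=49.7860 vs cont=48.8788 → 49.7860 [stop]  node(7,4) S=81.8771 payoff=38.0829 vs cont=37.1757 → 38.0829 [stop]  node(7,5) S=95.5319 payoff=24.4281 vs cont=23.5208 → 24.4281 [stop]  node(7,6) S=111.4641 payoff=8.4959 vs cont=9.9048 → 9.9048 [wait]  node(7,7) S=130.0532 payoff=0.0000 vs cont=1.8478 → 1.8478 [wait]  ⇒ S*(7)=95.5319
t_6: node(6,0) S=47.7211 payoff=72.2389 vs cont=71.3317 → 72.2389 [stop]  node(6,1) S=55.6797 payoff=64.2803 vs cont=63.3731 → 64.2803 [stop]  node(6,2) S=64.9655 payoff=54.9945 vs cont=54.0873 → 54.9945 [stop]  node(6,3) S=75.8000 payoff=44.1600 vs cont=43.2528 → 44.1600 [stop]  node(6,4) S=88.4414 payoff=31.5186 vs cont=30.6114 → 31.5186 [stop]  node(6,5) S=103.1910 payoff=16.7690 vs cont=16.6030 → 16.7690 [stop]  node(6,6) S=120.4004 payoff=0.0000 vs cont=5.5913 → 5.5913 [wait]  ⇒ S*(6)=103.1910
t_5: node(5,0) S=51.5470 payoff=68.4130 vs cont=67.5058 → 68.4130 [stop]  node(5,1) S=60.1437 payoff=59.8163 vs cont=58.9091 → 59.8163 [stop]  node(5,2) S=70.1740 payoff=49.7860 vs cont=48.8788 → 49.7860 [stop]  node(5,3) S=81.8771 payoff=38.0829 vs cont=37.1757 → 38.0829 [stop]  node(5,4) S=95.5319 payoff=24.4281 vs cont=23.5208 → 24.4281 [stop]  node(5,5) S=111.4641 payoff=8.4959 vs cont=10.7619 → 10.7619 [wait]  ⇒ S*(5)=95.5319
t_4: node(4,0) S=55.6797 payoff=64.2803 vs cont=63.3731 → 64.2803 [stop]  node(4,1) S=64.9655 payoff=54.9945 vs cont=54.0873 → 54.9945 [stop]  node(4,2) S=75.8000 payoff=44.1600 vs cont=43.2528 → 44.1600 [stop]  node(4,3) S=88.4414 payoff=31.5186 vs cont=30.6114 → 31.5186 [stop]  node(4,4) S=103.1910 payoff=16.7690 vs cont=17.0539 → 17.0539 [wait]  ⇒ S*(4)=88.4414
t_3: node(3,0) S=60.1437 payoff=59.8163 vs cont=58.9091 → 59.8163 [stop]  node(3,1) S=70.1740 payoff=49.7860 vs cont=48.8788 → 49.7860 [stop]  node(3,2) S=81.8771 payoff=38.0829 vs cont=37.1757 → 38.0829 [stop]  node(3,3) S=95.5319 payoff=24.4281 vs cont=23.6707 → 24.4281 [stop]  ⇒ S*(3)=95.5319
t_2: node(2,0) S=64.9655 payoff=54.9945 vs cont=54.0873 → 54.9945 [stop]  node(2,1) S=75.8000 payoff=44.1600 vs cont=43.2528 → 44.1600 [stop]  node(2,2) S=88.4414 payoff=31.5186 vs cont=30.6114 → 31.5186 [stop]  ⇒ S*(2)=88.4414
t_1: node(1,0) S=70.1740 payoff=49.7860 vs cont=48.8788 → 49.7860 [stop]  node(1,1) S=81.8771 payoff=38.0829 vs cont=37.1757 → 38.0829 [stop]  ⇒ S*(1)=81.8771
t_0: node(0,0) S=75.8000 payoff=44.1600 vs cont=43.2528 → 44.1600 [stop]  ⇒ S*(0)=75.8000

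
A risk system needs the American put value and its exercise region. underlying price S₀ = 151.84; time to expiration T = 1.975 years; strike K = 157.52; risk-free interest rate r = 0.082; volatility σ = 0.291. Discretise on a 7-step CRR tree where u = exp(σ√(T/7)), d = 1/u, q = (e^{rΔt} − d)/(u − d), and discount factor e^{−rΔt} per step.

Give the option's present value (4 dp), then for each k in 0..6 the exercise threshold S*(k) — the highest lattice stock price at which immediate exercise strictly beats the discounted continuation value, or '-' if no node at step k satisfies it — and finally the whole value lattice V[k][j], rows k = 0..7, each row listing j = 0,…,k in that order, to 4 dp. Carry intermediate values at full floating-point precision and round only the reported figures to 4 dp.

price = 18.9044
boundary = - - 111.4622 95.4989 111.4622 130.0939 111.4622
tree:
18.9044
29.9847 10.1692
46.0578 17.4251 4.3527
62.0211 28.9007 8.2843 1.1505
75.6982 46.0578 15.3587 2.5422 0.0000
87.4165 62.0211 27.4261 5.6172 0.0000 0.0000
97.4565 75.6982 46.0578 12.4120 0.0000 0.0000 0.0000
106.0586 87.4165 62.0211 27.4261 0.0000 0.0000 0.0000 0.0000

Δt=0.28214  u=1.16716  d=0.85678  q=0.53684  discount=0.97713
step 7 (expiry): payoffs max(K−S,0) = 106.0586 87.4165 62.0211 27.4261 0.0000 0.0000 0.0000 0.0000
step 6: (k=6,j=0): S=60.0635, (K−S)⁺=97.4565, hold=93.8540 ⇒ V=97.4565 exercise | (k=6,j=1): S=81.8218, (K−S)⁺=75.6982, hold=72.0957 ⇒ V=75.6982 exercise | (k=6,j=2): S=111.4622, (K−S)⁺=46.0578, hold=42.4553 ⇒ V=46.0578 exercise | (k=6,j=3): S=151.8400, (K−S)⁺=5.6800, hold=12.4120 ⇒ V=12.4120 continue | (k=6,j=4): S=206.8448, (K−S)⁺=0.0000, hold=0.0000 ⇒ V=0.0000 continue | (k=6,j=5): S=281.7755, (K−S)⁺=0.0000, hold=0.0000 ⇒ V=0.0000 continue | (k=6,j=6): S=383.8502, (K−S)⁺=0.0000, hold=0.0000 ⇒ V=0.0000 continue  boundary S*=111.4622
step 5: (k=5,j=0): S=70.1035, (K−S)⁺=87.4165, hold=83.8140 ⇒ V=87.4165 exercise | (k=5,j=1): S=95.4989, (K−S)⁺=62.0211, hold=58.4186 ⇒ V=62.0211 exercise | (k=5,j=2): S=130.0939, (K−S)⁺=27.4261, hold=27.3550 ⇒ V=27.4261 exercise | (k=5,j=3): S=177.2211, (K−S)⁺=0.0000, hold=5.6172 ⇒ V=5.6172 continue | (k=5,j=4): S=241.4204, (K−S)⁺=0.0000, hold=0.0000 ⇒ V=0.0000 continue | (k=5,j=5): S=328.8762, (K−S)⁺=0.0000, hold=0.0000 ⇒ V=0.0000 continue  boundary S*=130.0939
step 4: (k=4,j=0): S=81.8218, (K−S)⁺=75.6982, hold=72.0957 ⇒ V=75.6982 exercise | (k=4,j=1): S=111.4622, (K−S)⁺=46.0578, hold=42.4553 ⇒ V=46.0578 exercise | (k=4,j=2): S=151.8400, (K−S)⁺=5.6800, hold=15.3587 ⇒ V=15.3587 continue | (k=4,j=3): S=206.8448, (K−S)⁺=0.0000, hold=2.5422 ⇒ V=2.5422 continue | (k=4,j=4): S=281.7755, (K−S)⁺=0.0000, hold=0.0000 ⇒ V=0.0000 continue  boundary S*=111.4622
step 3: (k=3,j=0): S=95.4989, (K−S)⁺=62.0211, hold=58.4186 ⇒ V=62.0211 exercise | (k=3,j=1): S=130.0939, (K−S)⁺=27.4261, hold=28.9007 ⇒ V=28.9007 continue | (k=3,j=2): S=177.2211, (K−S)⁺=0.0000, hold=8.2843 ⇒ V=8.2843 continue | (k=3,j=3): S=241.4204, (K−S)⁺=0.0000, hold=1.1505 ⇒ V=1.1505 continue  boundary S*=95.4989
step 2: (k=2,j=0): S=111.4622, (K−S)⁺=46.0578, hold=43.2288 ⇒ V=46.0578 exercise | (k=2,j=1): S=151.8400, (K−S)⁺=5.6800, hold=17.4251 ⇒ V=17.4251 continue | (k=2,j=2): S=206.8448, (K−S)⁺=0.0000, hold=4.3527 ⇒ V=4.3527 continue  boundary S*=111.4622
step 1: (k=1,j=0): S=130.0939, (K−S)⁺=27.4261, hold=29.9847 ⇒ V=29.9847 continue | (k=1,j=1): S=177.2211, (K−S)⁺=0.0000, hold=10.1692 ⇒ V=10.1692 continue  boundary S*=-
step 0: (k=0,j=0): S=151.8400, (K−S)⁺=5.6800, hold=18.9044 ⇒ V=18.9044 continue  boundary S*=-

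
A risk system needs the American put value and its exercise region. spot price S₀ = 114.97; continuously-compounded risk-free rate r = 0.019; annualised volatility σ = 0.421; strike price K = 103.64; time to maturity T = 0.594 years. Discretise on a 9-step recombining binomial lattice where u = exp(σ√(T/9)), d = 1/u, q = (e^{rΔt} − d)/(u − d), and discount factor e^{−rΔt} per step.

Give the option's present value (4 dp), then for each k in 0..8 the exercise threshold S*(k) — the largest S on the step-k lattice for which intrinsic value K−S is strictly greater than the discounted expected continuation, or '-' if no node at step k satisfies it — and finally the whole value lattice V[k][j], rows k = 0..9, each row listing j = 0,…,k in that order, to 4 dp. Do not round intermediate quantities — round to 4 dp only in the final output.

price = 8.4272
boundary = - - - - - 66.9460 74.5928 83.1130 92.6063
tree:
8.4272
12.0548 4.5001
16.7798 6.9424 1.8530
22.6276 10.4575 3.1338 0.4635
29.4161 15.2966 5.2169 0.8743 0.0174
36.6940 21.5701 8.5070 1.6488 0.0335 0.0000
43.5568 29.0472 13.4866 3.1082 0.0643 0.0000 0.0000
49.7161 36.6940 20.5270 5.8573 0.1236 0.0000 0.0000 0.0000
55.2440 43.5568 29.0472 11.0337 0.2373 0.0000 0.0000 0.0000 0.0000
60.2053 49.7161 36.6940 20.5270 0.4559 0.0000 0.0000 0.0000 0.0000 0.0000

params: Δt=0.06600 u=1.11422 d=0.89749 q=0.47878 e^(-rΔt)=0.99875
t_9 payoffs: 60.2053 49.7161 36.6940 20.5270 0.4559 0.0000 0.0000 0.0000 0.0000 0.0000
t_8: node(8,0) S=48.3960 payoff=55.2440 vs cont=55.1142 → 55.2440 [stop]  node(8,1) S=60.0832 payoff=43.5568 vs cont=43.4269 → 43.5568 [stop]  node(8,2) S=74.5928 payoff=29.0472 vs cont=28.9173 → 29.0472 [stop]  node(8,3) S=92.6063 payoff=11.0337 vs cont=10.9038 → 11.0337 [stop]  node(8,4) S=114.9700 payoff=0.0000 vs cont=0.2373 → 0.2373 [wait]  node(8,5) S=142.7343 payoff=0.0000 vs cont=0.0000 → 0.0000 [wait]  node(8,6) S=177.2035 payoff=0.0000 vs cont=0.0000 → 0.0000 [wait]  node(8,7) S=219.9967 payoff=0.0000 vs cont=0.0000 → 0.0000 [wait]  node(8,8) S=273.1241 payoff=0.0000 vs cont=0.0000 → 0.0000 [wait]  ⇒ S*(8)=92.6063
t_7: node(7,0) S=53.9239 payoff=49.7161 vs cont=49.5862 → 49.7161 [stop]  node(7,1) S=66.9460 payoff=36.6940 vs cont=36.5641 → 36.6940 [stop]  node(7,2) S=83.1130 payoff=20.5270 vs cont=20.3972 → 20.5270 [stop]  node(7,3) S=103.1841 payoff=0.4559 vs cont=5.8573 → 5.8573 [wait]  node(7,4) S=128.1022 payoff=0.0000 vs cont=0.1236 → 0.1236 [wait]  node(7,5) S=159.0378 payoff=0.0000 vs cont=0.0000 → 0.0000 [wait]  node(7,6) S=197.4441 payoff=0.0000 vs cont=0.0000 → 0.0000 [wait]  node(7,7) S=245.1252 payoff=0.0000 vs cont=0.0000 → 0.0000 [wait]  ⇒ S*(7)=83.1130
t_6: node(6,0) S=60.0832 payoff=43.5568 vs cont=43.4269 → 43.5568 [stop]  node(6,1) S=74.5928 payoff=29.0472 vs cont=28.9173 → 29.0472 [stop]  node(6,2) S=92.6063 payoff=11.0337 vs cont=13.4866 → 13.4866 [wait]  node(6,3) S=114.9700 payoff=0.0000 vs cont=3.1082 → 3.1082 [wait]  node(6,4) S=142.7343 payoff=0.0000 vs cont=0.0643 → 0.0643 [wait]  node(6,5) S=177.2035 payoff=0.0000 vs cont=0.0000 → 0.0000 [wait]  node(6,6) S=219.9967 payoff=0.0000 vs cont=0.0000 → 0.0000 [wait]  ⇒ S*(6)=74.5928
t_5: node(5,0) S=66.9460 payoff=36.6940 vs cont=36.5641 → 36.6940 [stop]  node(5,1) S=83.1130 payoff=20.5270 vs cont=21.5701 → 21.5701 [wait]  node(5,2) S=103.1841 payoff=0.4559 vs cont=8.5070 → 8.5070 [wait]  node(5,3) S=128.1022 payoff=0.0000 vs cont=1.6488 → 1.6488 [wait]  node(5,4) S=159.0378 payoff=0.0000 vs cont=0.0335 → 0.0335 [wait]  node(5,5) S=197.4441 payoff=0.0000 vs cont=0.0000 → 0.0000 [wait]  ⇒ S*(5)=66.9460
t_4: node(4,0) S=74.5928 payoff=29.0472 vs cont=29.4161 → 29.4161 [wait]  node(4,1) S=92.6063 payoff=11.0337 vs cont=15.2966 → 15.2966 [wait]  node(4,2) S=114.9700 payoff=0.0000 vs cont=5.2169 → 5.2169 [wait]  node(4,3) S=142.7343 payoff=0.0000 vs cont=0.8743 → 0.8743 [wait]  node(4,4) S=177.2035 payoff=0.0000 vs cont=0.0174 → 0.0174 [wait]  ⇒ S*(4)=-
t_3: node(3,0) S=83.1130 payoff=20.5270 vs cont=22.6276 → 22.6276 [wait]  node(3,1) S=103.1841 payoff=0.4559 vs cont=10.4575 → 10.4575 [wait]  node(3,2) S=128.1022 payoff=0.0000 vs cont=3.1338 → 3.1338 [wait]  node(3,3) S=159.0378 payoff=0.0000 vs cont=0.4635 → 0.4635 [wait]  ⇒ S*(3)=-
t_2: node(2,0) S=92.6063 payoff=11.0337 vs cont=16.7798 → 16.7798 [wait]  node(2,1) S=114.9700 payoff=0.0000 vs cont=6.9424 → 6.9424 [wait]  node(2,2) S=142.7343 payoff=0.0000 vs cont=1.8530 → 1.8530 [wait]  ⇒ S*(2)=-
t_1: node(1,0) S=103.1841 payoff=0.4559 vs cont=12.0548 → 12.0548 [wait]  node(1,1) S=128.1022 payoff=0.0000 vs cont=4.5001 → 4.5001 [wait]  ⇒ S*(1)=-
t_0: node(0,0) S=114.9700 payoff=0.0000 vs cont=8.4272 → 8.4272 [wait]  ⇒ S*(0)=-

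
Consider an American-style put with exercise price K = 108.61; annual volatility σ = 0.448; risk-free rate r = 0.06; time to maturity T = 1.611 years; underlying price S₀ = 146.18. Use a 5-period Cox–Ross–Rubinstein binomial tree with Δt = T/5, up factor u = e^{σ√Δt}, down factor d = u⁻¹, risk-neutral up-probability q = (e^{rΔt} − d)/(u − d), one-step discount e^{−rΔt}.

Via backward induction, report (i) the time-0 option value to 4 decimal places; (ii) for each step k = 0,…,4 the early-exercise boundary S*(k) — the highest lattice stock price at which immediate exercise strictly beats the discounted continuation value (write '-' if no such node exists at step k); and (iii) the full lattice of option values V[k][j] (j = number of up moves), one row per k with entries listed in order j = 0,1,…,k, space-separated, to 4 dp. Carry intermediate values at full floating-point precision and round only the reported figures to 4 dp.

price = 9.5116
boundary = - - - 68.1662 52.8603
tree:
9.5116
15.8862 2.8496
25.8358 5.5309 0.0000
40.4438 10.7353 0.0000 0.0000
55.7497 20.8369 0.0000 0.0000 0.0000
67.6189 40.4438 0.0000 0.0000 0.0000 0.0000

params: Δt=0.32220 u=1.28955 d=0.77546 q=0.47474 e^(-rΔt)=0.98085
t_5 payoffs: 67.6189 40.4438 0.0000 0.0000 0.0000 0.0000
t_4: node(4,0) S=52.8603 payoff=55.7497 vs cont=53.6703 → 55.7497 [stop]  node(4,1) S=87.9040 payoff=20.7060 vs cont=20.8369 → 20.8369 [wait]  node(4,2) S=146.1800 payoff=0.0000 vs cont=0.0000 → 0.0000 [wait]  node(4,3) S=243.0901 payoff=0.0000 vs cont=0.0000 → 0.0000 [wait]  node(4,4) S=404.2468 payoff=0.0000 vs cont=0.0000 → 0.0000 [wait]  ⇒ S*(4)=52.8603
t_3: node(3,0) S=68.1662 payoff=40.4438 vs cont=38.4253 → 40.4438 [stop]  node(3,1) S=113.3570 payoff=0.0000 vs cont=10.7353 → 10.7353 [wait]  node(3,2) S=188.5071 payoff=0.0000 vs cont=0.0000 → 0.0000 [wait]  node(3,3) S=313.4779 payoff=0.0000 vs cont=0.0000 → 0.0000 [wait]  ⇒ S*(3)=68.1662
t_2: node(2,0) S=87.9040 payoff=20.7060 vs cont=25.8358 → 25.8358 [wait]  node(2,1) S=146.1800 payoff=0.0000 vs cont=5.5309 → 5.5309 [wait]  node(2,2) S=243.0901 payoff=0.0000 vs cont=0.0000 → 0.0000 [wait]  ⇒ S*(2)=-
t_1: node(1,0) S=113.3570 payoff=0.0000 vs cont=15.8862 → 15.8862 [wait]  node(1,1) S=188.5071 payoff=0.0000 vs cont=2.8496 → 2.8496 [wait]  ⇒ S*(1)=-
t_0: node(0,0) S=146.1800 payoff=0.0000 vs cont=9.5116 → 9.5116 [wait]  ⇒ S*(0)=-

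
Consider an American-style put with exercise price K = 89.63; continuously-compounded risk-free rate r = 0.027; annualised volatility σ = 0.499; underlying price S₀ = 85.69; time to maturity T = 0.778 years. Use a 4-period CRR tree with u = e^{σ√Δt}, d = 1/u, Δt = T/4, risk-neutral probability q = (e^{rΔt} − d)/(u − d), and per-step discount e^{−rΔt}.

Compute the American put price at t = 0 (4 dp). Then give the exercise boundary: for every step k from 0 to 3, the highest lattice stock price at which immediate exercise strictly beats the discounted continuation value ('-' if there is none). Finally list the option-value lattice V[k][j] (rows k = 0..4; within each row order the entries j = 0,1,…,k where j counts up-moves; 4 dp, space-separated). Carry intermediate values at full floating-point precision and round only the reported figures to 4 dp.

Δt=0.19450  u=1.24616  d=0.80246  q=0.45707  discount=0.99476
step 4 (expiry): payoffs max(K−S,0) = 54.0972 34.4502 3.9400 0.0000 0.0000
step 3: (k=3,j=0): S=44.2797, (K−S)⁺=45.3503, hold=44.8808 ⇒ V=45.3503 exercise | (k=3,j=1): S=68.7630, (K−S)⁺=20.8670, hold=20.3975 ⇒ V=20.8670 exercise | (k=3,j=2): S=106.7838, (K−S)⁺=0.0000, hold=2.1279 ⇒ V=2.1279 continue | (k=3,j=3): S=165.8271, (K−S)⁺=0.0000, hold=0.0000 ⇒ V=0.0000 continue  boundary S*=68.7630
step 2: (k=2,j=0): S=55.1798, (K−S)⁺=34.4502, hold=33.9808 ⇒ V=34.4502 exercise | (k=2,j=1): S=85.6900, (K−S)⁺=3.9400, hold=12.2375 ⇒ V=12.2375 continue | (k=2,j=2): S=133.0700, (K−S)⁺=0.0000, hold=1.1493 ⇒ V=1.1493 continue  boundary S*=55.1798
step 1: (k=1,j=0): S=68.7630, (K−S)⁺=20.8670, hold=24.1702 ⇒ V=24.1702 continue | (k=1,j=1): S=106.7838, (K−S)⁺=0.0000, hold=7.1318 ⇒ V=7.1318 continue  boundary S*=-
step 0: (k=0,j=0): S=85.6900, (K−S)⁺=3.9400, hold=16.2966 ⇒ V=16.2966 continue  boundary S*=-

price = 16.2966
boundary = - - 55.1798 68.7630
tree:
16.2966
24.1702 7.1318
34.4502 12.2375 1.1493
45.3503 20.8670 2.1279 0.0000
54.0972 34.4502 3.9400 0.0000 0.0000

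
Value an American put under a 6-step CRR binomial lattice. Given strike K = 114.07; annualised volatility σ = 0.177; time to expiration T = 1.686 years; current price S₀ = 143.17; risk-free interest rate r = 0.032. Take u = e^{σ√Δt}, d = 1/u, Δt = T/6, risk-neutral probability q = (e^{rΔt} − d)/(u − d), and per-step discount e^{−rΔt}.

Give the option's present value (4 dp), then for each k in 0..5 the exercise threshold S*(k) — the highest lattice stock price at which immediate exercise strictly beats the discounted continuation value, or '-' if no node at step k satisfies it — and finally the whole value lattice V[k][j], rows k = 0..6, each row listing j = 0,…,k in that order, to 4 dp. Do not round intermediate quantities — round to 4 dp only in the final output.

Δt=0.28100, u=1.09837, d=0.91044, q=0.52462, disc=e^(-rΔt)=0.99105
k=6 terminal: V=max(K-S,0) → 32.5317 15.7010 0.0000 0.0000 0.0000 0.0000 0.0000
k=5: j=0 S=89.5591 intr=24.5109 cont=23.4897 V=24.5109[EX]; j=1 S=108.0455 intr=6.0245 cont=7.3971 V=7.3971[hold]; j=2 S=130.3478 intr=0.0000 cont=0.0000 V=0.0000[hold]; j=3 S=157.2535 intr=0.0000 cont=0.0000 V=0.0000[hold]; j=4 S=189.7131 intr=0.0000 cont=0.0000 V=0.0000[hold]; j=5 S=228.8728 intr=0.0000 cont=0.0000 V=0.0000[hold]  S*(5)=89.5591
k=4: j=0 S=98.3690 intr=15.7010 cont=15.3935 V=15.7010[EX]; j=1 S=118.6739 intr=0.0000 cont=3.4849 V=3.4849[hold]; j=2 S=143.1700 intr=0.0000 cont=0.0000 V=0.0000[hold]; j=3 S=172.7225 intr=0.0000 cont=0.0000 V=0.0000[hold]; j=4 S=208.3750 intr=0.0000 cont=0.0000 V=0.0000[hold]  S*(4)=98.3690
k=3: j=0 S=108.0455 intr=6.0245 cont=9.2089 V=9.2089[hold]; j=1 S=130.3478 intr=0.0000 cont=1.6418 V=1.6418[hold]; j=2 S=157.2535 intr=0.0000 cont=0.0000 V=0.0000[hold]; j=3 S=189.7131 intr=0.0000 cont=0.0000 V=0.0000[hold]  S*(3)=-
k=2: j=0 S=118.6739 intr=0.0000 cont=5.1921 V=5.1921[hold]; j=1 S=143.1700 intr=0.0000 cont=0.7735 V=0.7735[hold]; j=2 S=172.7225 intr=0.0000 cont=0.0000 V=0.0000[hold]  S*(2)=-
k=1: j=0 S=130.3478 intr=0.0000 cont=2.8483 V=2.8483[hold]; j=1 S=157.2535 intr=0.0000 cont=0.3644 V=0.3644[hold]  S*(1)=-
k=0: j=0 S=143.1700 intr=0.0000 cont=1.5313 V=1.5313[hold]  S*(0)=-

price = 1.5313
boundary = - - - - 98.3690 89.5591
tree:
1.5313
2.8483 0.3644
5.1921 0.7735 0.0000
9.2089 1.6418 0.0000 0.0000
15.7010 3.4849 0.0000 0.0000 0.0000
24.5109 7.3971 0.0000 0.0000 0.0000 0.0000
32.5317 15.7010 0.0000 0.0000 0.0000 0.0000 0.0000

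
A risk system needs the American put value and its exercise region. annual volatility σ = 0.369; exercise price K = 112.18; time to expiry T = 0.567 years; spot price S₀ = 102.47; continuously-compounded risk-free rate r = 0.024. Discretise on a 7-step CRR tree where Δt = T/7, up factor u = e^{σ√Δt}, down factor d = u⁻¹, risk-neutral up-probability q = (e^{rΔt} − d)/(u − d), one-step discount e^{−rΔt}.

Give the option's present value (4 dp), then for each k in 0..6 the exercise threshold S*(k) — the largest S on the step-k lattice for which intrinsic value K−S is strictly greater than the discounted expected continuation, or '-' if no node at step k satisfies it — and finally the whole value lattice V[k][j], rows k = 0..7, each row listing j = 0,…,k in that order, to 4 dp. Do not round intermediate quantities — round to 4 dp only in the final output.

Δt=0.08100  u=1.11073  d=0.90031  q=0.48302  discount=0.99806
step 7 (expiry): payoffs max(K−S,0) = 63.0517 51.5692 37.4029 19.9255 0.0000 0.0000 0.0000 0.0000
step 6: (k=6,j=0): S=54.5684, (K−S)⁺=57.6116, hold=57.3938 ⇒ V=57.6116 exercise | (k=6,j=1): S=67.3224, (K−S)⁺=44.8576, hold=44.6397 ⇒ V=44.8576 exercise | (k=6,j=2): S=83.0574, (K−S)⁺=29.1226, hold=28.9048 ⇒ V=29.1226 exercise | (k=6,j=3): S=102.4700, (K−S)⁺=9.7100, hold=10.2812 ⇒ V=10.2812 continue | (k=6,j=4): S=126.4199, (K−S)⁺=0.0000, hold=0.0000 ⇒ V=0.0000 continue | (k=6,j=5): S=155.9674, (K−S)⁺=0.0000, hold=0.0000 ⇒ V=0.0000 continue | (k=6,j=6): S=192.4210, (K−S)⁺=0.0000, hold=0.0000 ⇒ V=0.0000 continue  boundary S*=83.0574
step 5: (k=5,j=0): S=60.6108, (K−S)⁺=51.5692, hold=51.3513 ⇒ V=51.5692 exercise | (k=5,j=1): S=74.7771, (K−S)⁺=37.4029, hold=37.1850 ⇒ V=37.4029 exercise | (k=5,j=2): S=92.2545, (K−S)⁺=19.9255, hold=19.9830 ⇒ V=19.9830 continue | (k=5,j=3): S=113.8167, (K−S)⁺=0.0000, hold=5.3049 ⇒ V=5.3049 continue | (k=5,j=4): S=140.4186, (K−S)⁺=0.0000, hold=0.0000 ⇒ V=0.0000 continue | (k=5,j=5): S=173.2380, (K−S)⁺=0.0000, hold=0.0000 ⇒ V=0.0000 continue  boundary S*=74.7771
step 4: (k=4,j=0): S=67.3224, (K−S)⁺=44.8576, hold=44.6397 ⇒ V=44.8576 exercise | (k=4,j=1): S=83.0574, (K−S)⁺=29.1226, hold=28.9325 ⇒ V=29.1226 exercise | (k=4,j=2): S=102.4700, (K−S)⁺=9.7100, hold=12.8682 ⇒ V=12.8682 continue | (k=4,j=3): S=126.4199, (K−S)⁺=0.0000, hold=2.7372 ⇒ V=2.7372 continue | (k=4,j=4): S=155.9674, (K−S)⁺=0.0000, hold=0.0000 ⇒ V=0.0000 continue  boundary S*=83.0574
step 3: (k=3,j=0): S=74.7771, (K−S)⁺=37.4029, hold=37.1850 ⇒ V=37.4029 exercise | (k=3,j=1): S=92.2545, (K−S)⁺=19.9255, hold=21.2301 ⇒ V=21.2301 continue | (k=3,j=2): S=113.8167, (K−S)⁺=0.0000, hold=7.9593 ⇒ V=7.9593 continue | (k=3,j=3): S=140.4186, (K−S)⁺=0.0000, hold=1.4123 ⇒ V=1.4123 continue  boundary S*=74.7771
step 2: (k=2,j=0): S=83.0574, (K−S)⁺=29.1226, hold=29.5337 ⇒ V=29.5337 continue | (k=2,j=1): S=102.4700, (K−S)⁺=9.7100, hold=14.7913 ⇒ V=14.7913 continue | (k=2,j=2): S=126.4199, (K−S)⁺=0.0000, hold=4.7877 ⇒ V=4.7877 continue  boundary S*=-
step 1: (k=1,j=0): S=92.2545, (K−S)⁺=19.9255, hold=22.3693 ⇒ V=22.3693 continue | (k=1,j=1): S=113.8167, (K−S)⁺=0.0000, hold=9.9400 ⇒ V=9.9400 continue  boundary S*=-
step 0: (k=0,j=0): S=102.4700, (K−S)⁺=9.7100, hold=16.3340 ⇒ V=16.3340 continue  boundary S*=-

price = 16.3340
boundary = - - - 74.7771 83.0574 74.7771 83.0574
tree:
16.3340
22.3693 9.9400
29.5337 14.7913 4.7877
37.4029 21.2301 7.9593 1.4123
44.8576 29.1226 12.8682 2.7372 0.0000
51.5692 37.4029 19.9830 5.3049 0.0000 0.0000
57.6116 44.8576 29.1226 10.2812 0.0000 0.0000 0.0000
63.0517 51.5692 37.4029 19.9255 0.0000 0.0000 0.0000 0.0000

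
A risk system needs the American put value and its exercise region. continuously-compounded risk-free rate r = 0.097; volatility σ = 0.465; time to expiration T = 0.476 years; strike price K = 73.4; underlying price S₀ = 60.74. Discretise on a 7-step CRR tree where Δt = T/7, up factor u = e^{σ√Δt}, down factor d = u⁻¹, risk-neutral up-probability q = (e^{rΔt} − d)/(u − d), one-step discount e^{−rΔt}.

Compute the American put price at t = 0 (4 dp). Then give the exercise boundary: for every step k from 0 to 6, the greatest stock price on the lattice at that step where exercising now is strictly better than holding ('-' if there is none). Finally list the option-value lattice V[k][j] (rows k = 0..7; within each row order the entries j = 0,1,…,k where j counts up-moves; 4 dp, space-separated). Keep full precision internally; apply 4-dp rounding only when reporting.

price = 14.8095
boundary = - - 47.6598 53.8039 47.6598 53.8039 60.7400
tree:
14.8095
19.8668 9.8872
25.7402 14.1858 5.6675
31.1827 19.5961 8.8979 2.4729
36.0036 25.7402 13.5048 4.3528 0.6028
40.2741 31.1827 19.5961 7.5184 1.2062 0.0000
44.0568 36.0036 25.7402 12.6600 2.4136 0.0000 0.0000
47.4076 40.2741 31.1827 19.5961 4.8297 0.0000 0.0000 0.0000

Δt=0.06800, u=1.12892, d=0.88581, q=0.49694, disc=e^(-rΔt)=0.99343
k=7 terminal: V=max(K-S,0) → 47.4076 40.2741 31.1827 19.5961 4.8297 0.0000 0.0000 0.0000
k=6: j=0 S=29.3432 intr=44.0568 cont=43.5743 V=44.0568[EX]; j=1 S=37.3964 intr=36.0036 cont=35.5211 V=36.0036[EX]; j=2 S=47.6598 intr=25.7402 cont=25.2577 V=25.7402[EX]; j=3 S=60.7400 intr=12.6600 cont=12.1774 V=12.6600[EX]; j=4 S=77.4101 intr=0.0000 cont=2.4136 V=2.4136[hold]; j=5 S=98.6552 intr=0.0000 cont=0.0000 V=0.0000[hold]; j=6 S=125.7311 intr=0.0000 cont=0.0000 V=0.0000[hold]  S*(6)=60.7400
k=5: j=0 S=33.1259 intr=40.2741 cont=39.7915 V=40.2741[EX]; j=1 S=42.2173 intr=31.1827 cont=30.7001 V=31.1827[EX]; j=2 S=53.8039 intr=19.5961 cont=19.1136 V=19.5961[EX]; j=3 S=68.5703 intr=4.8297 cont=7.5184 V=7.5184[hold]; j=4 S=87.3894 intr=0.0000 cont=1.2062 V=1.2062[hold]; j=5 S=111.3734 intr=0.0000 cont=0.0000 V=0.0000[hold]  S*(5)=53.8039
k=4: j=0 S=37.3964 intr=36.0036 cont=35.5211 V=36.0036[EX]; j=1 S=47.6598 intr=25.7402 cont=25.2577 V=25.7402[EX]; j=2 S=60.7400 intr=12.6600 cont=13.5048 V=13.5048[hold]; j=3 S=77.4101 intr=0.0000 cont=4.3528 V=4.3528[hold]; j=4 S=98.6552 intr=0.0000 cont=0.6028 V=0.6028[hold]  S*(4)=47.6598
k=3: j=0 S=42.2173 intr=31.1827 cont=30.7001 V=31.1827[EX]; j=1 S=53.8039 intr=19.5961 cont=19.5306 V=19.5961[EX]; j=2 S=68.5703 intr=4.8297 cont=8.8979 V=8.8979[hold]; j=3 S=87.3894 intr=0.0000 cont=2.4729 V=2.4729[hold]  S*(3)=53.8039
k=2: j=0 S=47.6598 intr=25.7402 cont=25.2577 V=25.7402[EX]; j=1 S=60.7400 intr=12.6600 cont=14.1858 V=14.1858[hold]; j=2 S=77.4101 intr=0.0000 cont=5.6675 V=5.6675[hold]  S*(2)=47.6598
k=1: j=0 S=53.8039 intr=19.5961 cont=19.8668 V=19.8668[hold]; j=1 S=68.5703 intr=4.8297 cont=9.8872 V=9.8872[hold]  S*(1)=-
k=0: j=0 S=60.7400 intr=12.6600 cont=14.8095 V=14.8095[hold]  S*(0)=-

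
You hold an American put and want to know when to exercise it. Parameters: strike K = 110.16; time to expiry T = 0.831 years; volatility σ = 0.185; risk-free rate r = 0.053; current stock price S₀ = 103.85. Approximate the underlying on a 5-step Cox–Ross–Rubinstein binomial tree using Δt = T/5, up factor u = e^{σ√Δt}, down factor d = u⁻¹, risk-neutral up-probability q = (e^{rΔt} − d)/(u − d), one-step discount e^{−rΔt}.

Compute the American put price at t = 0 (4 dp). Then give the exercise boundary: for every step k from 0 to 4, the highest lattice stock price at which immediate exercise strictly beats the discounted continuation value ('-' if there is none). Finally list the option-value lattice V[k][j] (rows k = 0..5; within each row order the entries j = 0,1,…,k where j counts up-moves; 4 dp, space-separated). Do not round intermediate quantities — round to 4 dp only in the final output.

price = 8.6163
boundary = - 96.3057 89.3094 96.3057 89.3094
tree:
8.6163
13.8543 4.2911
20.8506 7.8632 1.3155
27.3385 13.8543 2.8835 0.0000
33.3552 20.8506 6.3205 0.0000 0.0000
38.9348 27.3385 13.8543 0.0000 0.0000 0.0000

Δt=0.16620, u=1.07834, d=0.92735, q=0.53975, disc=e^(-rΔt)=0.99123
k=5 terminal: V=max(K-S,0) → 38.9348 27.3385 13.8543 0.0000 0.0000 0.0000
k=4: j=0 S=76.8048 intr=33.3552 cont=32.3891 V=33.3552[EX]; j=1 S=89.3094 intr=20.8506 cont=19.8845 V=20.8506[EX]; j=2 S=103.8500 intr=6.3100 cont=6.3205 V=6.3205[hold]; j=3 S=120.7579 intr=0.0000 cont=0.0000 V=0.0000[hold]; j=4 S=140.4186 intr=0.0000 cont=0.0000 V=0.0000[hold]  S*(4)=89.3094
k=3: j=0 S=82.8215 intr=27.3385 cont=26.3724 V=27.3385[EX]; j=1 S=96.3057 intr=13.8543 cont=12.8938 V=13.8543[EX]; j=2 S=111.9853 intr=0.0000 cont=2.8835 V=2.8835[hold]; j=3 S=130.2177 intr=0.0000 cont=0.0000 V=0.0000[hold]  S*(3)=96.3057
k=2: j=0 S=89.3094 intr=20.8506 cont=19.8845 V=20.8506[EX]; j=1 S=103.8500 intr=6.3100 cont=7.8632 V=7.8632[hold]; j=2 S=120.7579 intr=0.0000 cont=1.3155 V=1.3155[hold]  S*(2)=89.3094
k=1: j=0 S=96.3057 intr=13.8543 cont=13.7192 V=13.8543[EX]; j=1 S=111.9853 intr=0.0000 cont=4.2911 V=4.2911[hold]  S*(1)=96.3057
k=0: j=0 S=103.8500 intr=6.3100 cont=8.6163 V=8.6163[hold]  S*(0)=-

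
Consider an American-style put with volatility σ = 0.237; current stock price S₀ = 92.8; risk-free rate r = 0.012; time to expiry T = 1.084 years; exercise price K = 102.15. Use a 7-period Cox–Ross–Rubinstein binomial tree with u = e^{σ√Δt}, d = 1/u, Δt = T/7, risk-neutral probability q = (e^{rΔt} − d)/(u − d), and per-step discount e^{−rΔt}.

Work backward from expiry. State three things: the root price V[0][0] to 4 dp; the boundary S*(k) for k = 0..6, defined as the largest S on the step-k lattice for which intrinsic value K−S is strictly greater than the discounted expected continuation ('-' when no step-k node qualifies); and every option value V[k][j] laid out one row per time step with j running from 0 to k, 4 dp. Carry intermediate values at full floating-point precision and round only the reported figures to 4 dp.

price = 14.0607
boundary = - - - 70.1513 77.0087 84.5364 92.8000
tree:
14.0607
19.2328 8.6587
25.3399 12.8644 4.2555
31.9987 18.4128 7.0609 1.3124
38.2454 25.1413 11.3859 2.5258 0.0375
43.9360 31.9987 17.6136 4.8602 0.0732 0.0000
49.1197 38.2454 25.1413 9.3500 0.1428 0.0000 0.0000
53.8419 43.9360 31.9987 17.6136 0.2787 0.0000 0.0000 0.0000

params: Δt=0.15486 u=1.09775 d=0.91095 q=0.48666 e^(-rΔt)=0.99814
t_7 payoffs: 53.8419 43.9360 31.9987 17.6136 0.2787 0.0000 0.0000 0.0000
t_6: node(6,0) S=53.0303 payoff=49.1197 vs cont=48.9301 → 49.1197 [stop]  node(6,1) S=63.9046 payoff=38.2454 vs cont=38.0558 → 38.2454 [stop]  node(6,2) S=77.0087 payoff=25.1413 vs cont=24.9516 → 25.1413 [stop]  node(6,3) S=92.8000 payoff=9.3500 vs cont=9.1604 → 9.3500 [stop]  node(6,4) S=111.8294 payoff=0.0000 vs cont=0.1428 → 0.1428 [wait]  node(6,5) S=134.7610 payoff=0.0000 vs cont=0.0000 → 0.0000 [wait]  node(6,6) S=162.3948 payoff=0.0000 vs cont=0.0000 → 0.0000 [wait]  ⇒ S*(6)=92.8000
t_5: node(5,0) S=58.2140 payoff=43.9360 vs cont=43.7463 → 43.9360 [stop]  node(5,1) S=70.1513 payoff=31.9987 vs cont=31.8090 → 31.9987 [stop]  node(5,2) S=84.5364 payoff=17.6136 vs cont=17.4239 → 17.6136 [stop]  node(5,3) S=101.8713 payoff=0.2787 vs cont=4.8602 → 4.8602 [wait]  node(5,4) S=122.7609 payoff=0.0000 vs cont=0.0732 → 0.0732 [wait]  node(5,5) S=147.9340 payoff=0.0000 vs cont=0.0000 → 0.0000 [wait]  ⇒ S*(5)=84.5364
t_4: node(4,0) S=63.9046 payoff=38.2454 vs cont=38.0558 → 38.2454 [stop]  node(4,1) S=77.0087 payoff=25.1413 vs cont=24.9516 → 25.1413 [stop]  node(4,2) S=92.8000 payoff=9.3500 vs cont=11.3859 → 11.3859 [wait]  node(4,3) S=111.8294 payoff=0.0000 vs cont=2.5258 → 2.5258 [wait]  node(4,4) S=134.7610 payoff=0.0000 vs cont=0.0375 → 0.0375 [wait]  ⇒ S*(4)=77.0087
t_3: node(3,0) S=70.1513 payoff=31.9987 vs cont=31.8090 → 31.9987 [stop]  node(3,1) S=84.5364 payoff=17.6136 vs cont=18.4128 → 18.4128 [wait]  node(3,2) S=101.8713 payoff=0.2787 vs cont=7.0609 → 7.0609 [wait]  node(3,3) S=122.7609 payoff=0.0000 vs cont=1.3124 → 1.3124 [wait]  ⇒ S*(3)=70.1513
t_2: node(2,0) S=77.0087 payoff=25.1413 vs cont=25.3399 → 25.3399 [wait]  node(2,1) S=92.8000 payoff=9.3500 vs cont=12.8644 → 12.8644 [wait]  node(2,2) S=111.8294 payoff=0.0000 vs cont=4.2555 → 4.2555 [wait]  ⇒ S*(2)=-
t_1: node(1,0) S=84.5364 payoff=17.6136 vs cont=19.2328 → 19.2328 [wait]  node(1,1) S=101.8713 payoff=0.2787 vs cont=8.6587 → 8.6587 [wait]  ⇒ S*(1)=-
t_0: node(0,0) S=92.8000 payoff=9.3500 vs cont=14.0607 → 14.0607 [wait]  ⇒ S*(0)=-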